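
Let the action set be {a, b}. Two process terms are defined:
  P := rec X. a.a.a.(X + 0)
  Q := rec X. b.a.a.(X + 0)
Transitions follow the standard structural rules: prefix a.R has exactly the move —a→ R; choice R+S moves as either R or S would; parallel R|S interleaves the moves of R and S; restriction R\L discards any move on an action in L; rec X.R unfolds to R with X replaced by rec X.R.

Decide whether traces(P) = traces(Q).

traces(P) ≠ traces(Q) — witness ⟨a⟩

P's transition system — 4 states:
  u0 = rec X. a.a.a.(X + 0) → ··a··> u1
  u1 = a.a.((rec X. a.a.a.(X + 0)) + 0) → ··a··> u2
  u2 = a.((rec X. a.a.a.(X + 0)) + 0) → ··a··> u3
  u3 = (rec X. a.a.a.(X + 0)) + 0 → ··a··> u1
Q's transition system — 4 states:
  v0 = rec X. b.a.a.(X + 0) → ··b··> v1
  v1 = a.a.((rec X. b.a.a.(X + 0)) + 0) → ··a··> v2
  v2 = a.((rec X. b.a.a.(X + 0)) + 0) → ··a··> v3
  v3 = (rec X. b.a.a.(X + 0)) + 0 → ··b··> v1
Trace ⟨a⟩ through P, begin at {u0}:
  step 1 (a): {u1}
  ✓ P
Trace ⟨a⟩ through Q, begin at {v0}:
  step 1 (a): ∅ (Q stuck)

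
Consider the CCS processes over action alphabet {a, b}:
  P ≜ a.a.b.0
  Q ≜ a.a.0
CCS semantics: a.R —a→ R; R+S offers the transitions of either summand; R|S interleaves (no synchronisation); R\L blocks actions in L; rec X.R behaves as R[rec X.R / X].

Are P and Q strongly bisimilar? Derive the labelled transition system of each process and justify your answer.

NO

P's transition system — 4 states:
  u0 = a.a.b.0 → =a=> u1
  u1 = a.b.0 → =a=> u2
  u2 = b.0 → =b=> u3
  u3 = 0 → deadlocked
Q's transition system — 3 states:
  v0 = a.a.0 → =a=> v1
  v1 = a.0 → =a=> v2
  v2 = 0 → deadlocked
Partition-refinement fixed point:
  B0 = {u0}
  B1 = {u1}
  B2 = {u2}
  B3 = {u3, v2}
  B4 = {v0}
  B5 = {v1}
u0 ∈ B0, v0 ∈ B4 → different blocks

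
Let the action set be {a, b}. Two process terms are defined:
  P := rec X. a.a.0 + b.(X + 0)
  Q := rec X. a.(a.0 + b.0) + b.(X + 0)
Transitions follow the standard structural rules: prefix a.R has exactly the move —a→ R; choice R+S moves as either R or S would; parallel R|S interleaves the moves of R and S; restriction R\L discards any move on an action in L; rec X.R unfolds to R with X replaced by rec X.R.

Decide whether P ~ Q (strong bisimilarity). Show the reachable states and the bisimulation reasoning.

LTS(P): 4 reachable states
  m0 = rec X. a.a.0 + b.(X + 0) has moves —a→ m1, —b→ m2
  m1 = a.0 has moves —a→ m3
  m2 = (rec X. a.a.0 + b.(X + 0)) + 0 has moves —a→ m1, —b→ m2
  m3 = 0 has moves ·
LTS(Q): 4 reachable states
  n0 = rec X. a.(a.0 + b.0) + b.(X + 0) has moves —a→ n1, —b→ n2
  n1 = a.0 + b.0 has moves —a→ n3, —b→ n3
  n2 = (rec X. a.(a.0 + b.0) + b.(X + 0)) + 0 has moves —a→ n1, —b→ n2
  n3 = 0 has moves ·
Partition-refinement fixed point:
  B0 = {m0, m2}
  B1 = {m1}
  B2 = {m3, n3}
  B3 = {n0, n2}
  B4 = {n1}
m0 ∈ B0, n0 ∈ B3 → different blocks

P ≁ Q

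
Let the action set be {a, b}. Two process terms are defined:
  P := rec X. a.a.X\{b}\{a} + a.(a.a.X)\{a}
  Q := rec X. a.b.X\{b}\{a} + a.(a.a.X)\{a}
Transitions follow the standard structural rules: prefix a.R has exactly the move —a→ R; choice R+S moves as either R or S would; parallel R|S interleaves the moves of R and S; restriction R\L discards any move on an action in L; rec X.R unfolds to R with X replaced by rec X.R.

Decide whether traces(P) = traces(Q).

P's transition system — 4 states:
  u0 = rec X. a.a.X\{b}\{a} + a.(a.a.X)\{a} :: -a-> u1, -a-> u2
  u1 = (a.a.(rec X. a.a.X\{b}\{a} + a.(a.a.X)\{a}))\{a} :: stopped
  u2 = a.(rec X. a.a.X\{b}\{a} + a.(a.a.X)\{a})\{b}\{a} :: -a-> u3
  u3 = (rec X. a.a.X\{b}\{a} + a.(a.a.X)\{a})\{b}\{a} :: stopped
Q's transition system — 4 states:
  v0 = rec X. a.b.X\{b}\{a} + a.(a.a.X)\{a} :: -a-> v1, -a-> v2
  v1 = (a.a.(rec X. a.b.X\{b}\{a} + a.(a.a.X)\{a}))\{a} :: stopped
  v2 = b.(rec X. a.b.X\{b}\{a} + a.(a.a.X)\{a})\{b}\{a} :: -b-> v3
  v3 = (rec X. a.b.X\{b}\{a} + a.(a.a.X)\{a})\{b}\{a} :: stopped
Executing aa from P (initial set {u0}):
  after a @ step 1: {u1, u2}
  after a @ step 2: {u3}
  — P admits the full trace.
Executing aa from Q (initial set {v0}):
  after a @ step 1: {v1, v2}
  after a @ step 2: no successor for Q

trace-distinct — witness ⟨aa⟩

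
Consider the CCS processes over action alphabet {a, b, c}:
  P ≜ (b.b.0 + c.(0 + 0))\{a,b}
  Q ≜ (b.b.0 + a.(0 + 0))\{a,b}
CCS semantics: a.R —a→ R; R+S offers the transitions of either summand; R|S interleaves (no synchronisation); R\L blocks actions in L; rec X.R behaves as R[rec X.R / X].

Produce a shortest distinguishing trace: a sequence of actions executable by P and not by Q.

LTS(P): 2 reachable states
  u0 = (b.b.0 + c.(0 + 0))\{a,b} ⊢ --c--▸ u1
  u1 = (0 + 0)\{a,b} ⊢ (no moves)
LTS(Q): 1 reachable states
  v0 = (b.b.0 + a.(0 + 0))\{a,b} ⊢ (no moves)
Run σ = ⟨c⟩ on P: start {u0}
  after c @ step 1: {u1}
  — P admits the full trace.
Run σ = ⟨c⟩ on Q: start {v0}
  after c @ step 1: no successor for Q

c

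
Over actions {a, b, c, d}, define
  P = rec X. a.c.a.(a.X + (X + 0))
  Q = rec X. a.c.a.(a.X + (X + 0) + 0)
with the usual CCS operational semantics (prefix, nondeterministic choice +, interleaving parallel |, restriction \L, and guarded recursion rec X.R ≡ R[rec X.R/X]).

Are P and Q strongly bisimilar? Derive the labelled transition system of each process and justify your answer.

LTS(P): 4 reachable states
  m0 = rec X. a.c.a.(a.X + (X + 0)) | --a--▸ m1
  m1 = c.a.(a.(rec X. a.c.a.(a.X + (X + 0))) + ((rec X. a.c.a.(a.X + (X + 0))) + 0)) | --c--▸ m2
  m2 = a.(a.(rec X. a.c.a.(a.X + (X + 0))) + ((rec X. a.c.a.(a.X + (X + 0))) + 0)) | --a--▸ m3
  m3 = a.(rec X. a.c.a.(a.X + (X + 0))) + ((rec X. a.c.a.(a.X + (X + 0))) + 0) | --a--▸ m0, --a--▸ m1
LTS(Q): 4 reachable states
  n0 = rec X. a.c.a.(a.X + (X + 0) + 0) | --a--▸ n1
  n1 = c.a.(a.(rec X. a.c.a.(a.X + (X + 0) + 0)) + ((rec X. a.c.a.(a.X + (X + 0) + 0)) + 0) + 0) | --c--▸ n2
  n2 = a.(a.(rec X. a.c.a.(a.X + (X + 0) + 0)) + ((rec X. a.c.a.(a.X + (X + 0) + 0)) + 0) + 0) | --a--▸ n3
  n3 = a.(rec X. a.c.a.(a.X + (X + 0) + 0)) + ((rec X. a.c.a.(a.X + (X + 0) + 0)) + 0) + 0 | --a--▸ n0, --a--▸ n1
Coarsest stable partition (strong bisimilarity classes):
  B0 = {m0, n0}
  B1 = {m1, n1}
  B2 = {m2, n2}
  B3 = {m3, n3}
m0 ∈ B0, n0 ∈ B0 → same block

YES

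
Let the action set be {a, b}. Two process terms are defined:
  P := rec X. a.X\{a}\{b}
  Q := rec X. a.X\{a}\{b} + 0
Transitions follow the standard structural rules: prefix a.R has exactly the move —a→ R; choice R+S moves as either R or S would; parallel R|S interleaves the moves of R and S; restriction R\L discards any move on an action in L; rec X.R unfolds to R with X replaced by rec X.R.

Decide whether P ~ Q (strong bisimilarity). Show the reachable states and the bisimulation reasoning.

P's transition system — 2 states:
  m0 = rec X. a.X\{a}\{b} has moves --a--▸ m1
  m1 = (rec X. a.X\{a}\{b})\{a}\{b} has moves (no moves)
Q's transition system — 2 states:
  n0 = rec X. a.X\{a}\{b} + 0 has moves --a--▸ n1
  n1 = (rec X. a.X\{a}\{b} + 0)\{a}\{b} has moves (no moves)
Coarsest stable partition (strong bisimilarity classes):
  B0 = {m0, n0}
  B1 = {m1, n1}
m0 ∈ B0, n0 ∈ B0 → same block

P ~ Q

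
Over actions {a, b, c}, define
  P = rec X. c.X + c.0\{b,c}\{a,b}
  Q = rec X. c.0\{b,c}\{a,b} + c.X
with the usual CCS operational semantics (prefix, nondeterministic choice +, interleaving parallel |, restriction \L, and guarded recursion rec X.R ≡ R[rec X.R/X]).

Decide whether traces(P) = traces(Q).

P's transition system — 2 states:
  u0 = rec X. c.X + c.0\{b,c}\{a,b} has moves ··c··> u0, ··c··> u1
  u1 = 0\{b,c}\{a,b} has moves ∅
Q's transition system — 2 states:
  v0 = rec X. c.0\{b,c}\{a,b} + c.X has moves ··c··> v0, ··c··> v1
  v1 = 0\{b,c}\{a,b} has moves ∅
Coarsest stable partition (strong bisimilarity classes):
  B0 = {u0, v0}
  B1 = {u1, v1}
u0 ∈ B0, v0 ∈ B0 → same block
Bisimilar ⇒ trace-equivalent.

trace-equivalent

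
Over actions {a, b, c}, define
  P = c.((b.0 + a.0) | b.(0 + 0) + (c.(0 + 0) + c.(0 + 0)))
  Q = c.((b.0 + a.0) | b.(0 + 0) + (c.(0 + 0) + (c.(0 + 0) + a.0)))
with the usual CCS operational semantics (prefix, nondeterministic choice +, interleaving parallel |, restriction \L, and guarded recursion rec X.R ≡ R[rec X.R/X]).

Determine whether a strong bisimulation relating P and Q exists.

NO

P's transition system — 6 states:
  s0 = c.((b.0 + a.0) | b.(0 + 0) + (c.(0 + 0) + c.(0 + 0))) | ··c··> s1
  s1 = (b.0 + a.0) | b.(0 + 0) + (c.(0 + 0) + c.(0 + 0)) | ··a··> s2, ··b··> s2, ··b··> s3, ··c··> s4
  s2 = 0 | b.(0 + 0) | ··b··> s5
  s3 = (b.0 + a.0) | (0 + 0) | ··a··> s5, ··b··> s5
  s4 = 0 + 0 | ·
  s5 = 0 | (0 + 0) | ·
Q's transition system — 7 states:
  t0 = c.((b.0 + a.0) | b.(0 + 0) + (c.(0 + 0) + (c.(0 + 0) + a.0))) | ··c··> t1
  t1 = (b.0 + a.0) | b.(0 + 0) + (c.(0 + 0) + (c.(0 + 0) + a.0)) | ··a··> t2, ··a··> t3, ··b··> t3, ··b··> t4, ··c··> t5
  t2 = 0 | ·
  t3 = 0 | b.(0 + 0) | ··b··> t6
  t4 = (b.0 + a.0) | (0 + 0) | ··a··> t6, ··b··> t6
  t5 = 0 + 0 | ·
  t6 = 0 | (0 + 0) | ·
Partition-refinement fixed point:
  B0 = {s0}
  B1 = {s1}
  B2 = {s3, t4}
  B3 = {s4, s5, t2, t5, t6}
  B4 = {s2, t3}
  B5 = {t0}
  B6 = {t1}
s0 ∈ B0, t0 ∈ B5 → different blocks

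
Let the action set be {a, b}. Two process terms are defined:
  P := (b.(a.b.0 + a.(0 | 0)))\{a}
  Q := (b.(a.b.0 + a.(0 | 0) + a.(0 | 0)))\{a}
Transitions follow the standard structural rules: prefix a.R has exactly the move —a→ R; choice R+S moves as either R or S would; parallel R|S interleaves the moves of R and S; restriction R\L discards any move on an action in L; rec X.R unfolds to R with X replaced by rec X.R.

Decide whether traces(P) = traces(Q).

YES

LTS(P): 2 reachable states
  p0 = (b.(a.b.0 + a.(0 | 0)))\{a} → =b=> p1
  p1 = (a.b.0 + a.(0 | 0))\{a} → (no moves)
LTS(Q): 2 reachable states
  q0 = (b.(a.b.0 + a.(0 | 0) + a.(0 | 0)))\{a} → =b=> q1
  q1 = (a.b.0 + a.(0 | 0) + a.(0 | 0))\{a} → (no moves)
Coarsest stable partition (strong bisimilarity classes):
  B0 = {p0, q0}
  B1 = {p1, q1}
p0 ∈ B0, q0 ∈ B0 → same block
Bisimilar ⇒ trace-equivalent.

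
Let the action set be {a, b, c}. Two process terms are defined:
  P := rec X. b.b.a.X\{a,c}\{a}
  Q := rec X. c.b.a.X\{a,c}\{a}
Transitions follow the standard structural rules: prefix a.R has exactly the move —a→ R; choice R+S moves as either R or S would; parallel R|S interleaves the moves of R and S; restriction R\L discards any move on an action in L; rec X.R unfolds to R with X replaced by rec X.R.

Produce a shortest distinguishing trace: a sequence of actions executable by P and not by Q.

b

Reachable graph of P (6 states):
  u0 = rec X. b.b.a.X\{a,c}\{a} → —b→ u1
  u1 = b.a.(rec X. b.b.a.X\{a,c}\{a})\{a,c}\{a} → —b→ u2
  u2 = a.(rec X. b.b.a.X\{a,c}\{a})\{a,c}\{a} → —a→ u3
  u3 = (rec X. b.b.a.X\{a,c}\{a})\{a,c}\{a} → —b→ u4
  u4 = (b.a.(rec X. b.b.a.X\{a,c}\{a})\{a,c}\{a})\{a,c}\{a} → —b→ u5
  u5 = (a.(rec X. b.b.a.X\{a,c}\{a})\{a,c}\{a})\{a,c}\{a} → ·
Reachable graph of Q (4 states):
  v0 = rec X. c.b.a.X\{a,c}\{a} → —c→ v1
  v1 = b.a.(rec X. c.b.a.X\{a,c}\{a})\{a,c}\{a} → —b→ v2
  v2 = a.(rec X. c.b.a.X\{a,c}\{a})\{a,c}\{a} → —a→ v3
  v3 = (rec X. c.b.a.X\{a,c}\{a})\{a,c}\{a} → ·
Trace ⟨b⟩ through P, begin at {u0}:
  step 1 (b): {u1}
  — P admits the full trace.
Trace ⟨b⟩ through Q, begin at {v0}:
  step 1 (b): ∅  — Q cannot continue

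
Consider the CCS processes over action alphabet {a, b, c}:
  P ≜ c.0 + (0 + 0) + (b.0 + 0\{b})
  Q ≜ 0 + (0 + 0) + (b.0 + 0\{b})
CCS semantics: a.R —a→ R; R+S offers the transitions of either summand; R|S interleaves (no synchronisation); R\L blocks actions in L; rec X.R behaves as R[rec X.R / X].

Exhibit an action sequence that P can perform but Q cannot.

c

LTS(P): 2 reachable states
  u0 = c.0 + (0 + 0) + (b.0 + 0\{b}) :: -b-> u1, -c-> u1
  u1 = 0 :: stopped
LTS(Q): 2 reachable states
  v0 = 0 + (0 + 0) + (b.0 + 0\{b}) :: -b-> v1
  v1 = 0 :: stopped
Executing c from P (initial set {u0}):
  step 1 (c): {u1}
  P completes σ.
Executing c from Q (initial set {v0}):
  step 1 (c): ∅  — Q cannot continue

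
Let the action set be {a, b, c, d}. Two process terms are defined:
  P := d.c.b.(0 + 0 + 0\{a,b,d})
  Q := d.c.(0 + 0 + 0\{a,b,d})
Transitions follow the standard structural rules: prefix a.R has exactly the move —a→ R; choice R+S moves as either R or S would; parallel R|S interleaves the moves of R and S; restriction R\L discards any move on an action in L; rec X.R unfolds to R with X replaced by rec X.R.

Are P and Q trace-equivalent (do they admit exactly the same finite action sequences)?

LTS(P): 4 reachable states
  p0 = d.c.b.(0 + 0 + 0\{a,b,d}) has moves —d→ p1
  p1 = c.b.(0 + 0 + 0\{a,b,d}) has moves —c→ p2
  p2 = b.(0 + 0 + 0\{a,b,d}) has moves —b→ p3
  p3 = 0 + 0 + 0\{a,b,d} has moves stopped
LTS(Q): 3 reachable states
  q0 = d.c.(0 + 0 + 0\{a,b,d}) has moves —d→ q1
  q1 = c.(0 + 0 + 0\{a,b,d}) has moves —c→ q2
  q2 = 0 + 0 + 0\{a,b,d} has moves stopped
Trace ⟨dcb⟩ through P, begin at {p0}:
  step 1 (d): {p1}
  step 2 (c): {p2}
  step 3 (b): {p3}
  — P admits the full trace.
Trace ⟨dcb⟩ through Q, begin at {q0}:
  step 1 (d): {q1}
  step 2 (c): {q2}
  step 3 (b): no successor for Q

trace-distinct — witness ⟨dcb⟩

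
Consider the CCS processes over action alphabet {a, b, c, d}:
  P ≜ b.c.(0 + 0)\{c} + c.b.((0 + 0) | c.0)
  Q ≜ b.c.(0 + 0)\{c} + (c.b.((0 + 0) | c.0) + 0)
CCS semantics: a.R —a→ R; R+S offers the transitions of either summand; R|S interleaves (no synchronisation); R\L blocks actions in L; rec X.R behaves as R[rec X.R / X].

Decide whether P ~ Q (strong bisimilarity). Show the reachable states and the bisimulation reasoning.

Reachable graph of P (6 states):
  m0 = b.c.(0 + 0)\{c} + c.b.((0 + 0) | c.0) → --b--▸ m1, --c--▸ m2
  m1 = c.(0 + 0)\{c} → --c--▸ m3
  m2 = b.((0 + 0) | c.0) → --b--▸ m4
  m3 = (0 + 0)\{c} → ·
  m4 = (0 + 0) | c.0 → --c--▸ m5
  m5 = (0 + 0) | 0 → ·
Reachable graph of Q (6 states):
  n0 = b.c.(0 + 0)\{c} + (c.b.((0 + 0) | c.0) + 0) → --b--▸ n1, --c--▸ n2
  n1 = c.(0 + 0)\{c} → --c--▸ n3
  n2 = b.((0 + 0) | c.0) → --b--▸ n4
  n3 = (0 + 0)\{c} → ·
  n4 = (0 + 0) | c.0 → --c--▸ n5
  n5 = (0 + 0) | 0 → ·
Coarsest stable partition (strong bisimilarity classes):
  B0 = {m0, n0}
  B1 = {m1, m4, n1, n4}
  B2 = {m3, m5, n3, n5}
  B3 = {m2, n2}
m0 ∈ B0, n0 ∈ B0 → same block

bisimilar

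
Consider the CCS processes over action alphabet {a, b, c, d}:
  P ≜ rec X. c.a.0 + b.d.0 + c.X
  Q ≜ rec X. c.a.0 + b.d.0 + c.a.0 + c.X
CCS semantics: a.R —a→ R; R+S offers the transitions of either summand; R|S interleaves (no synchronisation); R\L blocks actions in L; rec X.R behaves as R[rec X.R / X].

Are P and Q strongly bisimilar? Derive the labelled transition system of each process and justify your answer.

Reachable graph of P (4 states):
  u0 = rec X. c.a.0 + b.d.0 + c.X | ··b··> u1, ··c··> u0, ··c··> u2
  u1 = d.0 | ··d··> u3
  u2 = a.0 | ··a··> u3
  u3 = 0 | deadlocked
Reachable graph of Q (4 states):
  v0 = rec X. c.a.0 + b.d.0 + c.a.0 + c.X | ··b··> v1, ··c··> v0, ··c··> v2
  v1 = d.0 | ··d··> v3
  v2 = a.0 | ··a··> v3
  v3 = 0 | deadlocked
Bisimilarity quotient blocks:
  B0 = {u0, v0}
  B1 = {u1, v1}
  B2 = {u3, v3}
  B3 = {u2, v2}
u0 ∈ B0, v0 ∈ B0 → same block

P ~ Q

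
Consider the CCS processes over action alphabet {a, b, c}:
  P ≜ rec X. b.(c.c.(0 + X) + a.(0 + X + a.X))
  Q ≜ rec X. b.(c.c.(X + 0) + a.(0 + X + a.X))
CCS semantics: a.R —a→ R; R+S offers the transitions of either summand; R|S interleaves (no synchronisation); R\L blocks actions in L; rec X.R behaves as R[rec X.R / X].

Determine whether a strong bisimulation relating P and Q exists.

LTS(P): 5 reachable states
  s0 = rec X. b.(c.c.(0 + X) + a.(0 + X + a.X)) | —b→ s1
  s1 = c.c.(0 + (rec X. b.(c.c.(0 + X) + a.(0 + X + a.X)))) + a.(0 + (rec X. b.(c.c.(0 + X) + a.(0 + X + a.X))) + a.(rec X. b.(c.c.(0 + X) + a.(0 + X + a.X)))) | —a→ s2, —c→ s3
  s2 = 0 + (rec X. b.(c.c.(0 + X) + a.(0 + X + a.X))) + a.(rec X. b.(c.c.(0 + X) + a.(0 + X + a.X))) | —a→ s0, —b→ s1
  s3 = c.(0 + (rec X. b.(c.c.(0 + X) + a.(0 + X + a.X)))) | —c→ s4
  s4 = 0 + (rec X. b.(c.c.(0 + X) + a.(0 + X + a.X))) | —b→ s1
LTS(Q): 5 reachable states
  t0 = rec X. b.(c.c.(X + 0) + a.(0 + X + a.X)) | —b→ t1
  t1 = c.c.((rec X. b.(c.c.(X + 0) + a.(0 + X + a.X))) + 0) + a.(0 + (rec X. b.(c.c.(X + 0) + a.(0 + X + a.X))) + a.(rec X. b.(c.c.(X + 0) + a.(0 + X + a.X)))) | —a→ t2, —c→ t3
  t2 = 0 + (rec X. b.(c.c.(X + 0) + a.(0 + X + a.X))) + a.(rec X. b.(c.c.(X + 0) + a.(0 + X + a.X))) | —a→ t0, —b→ t1
  t3 = c.((rec X. b.(c.c.(X + 0) + a.(0 + X + a.X))) + 0) | —c→ t4
  t4 = (rec X. b.(c.c.(X + 0) + a.(0 + X + a.X))) + 0 | —b→ t1
Bisimilarity quotient blocks:
  B0 = {s0, s4, t0, t4}
  B1 = {s1, t1}
  B2 = {s3, t3}
  B3 = {s2, t2}
s0 ∈ B0, t0 ∈ B0 → same block

P ~ Q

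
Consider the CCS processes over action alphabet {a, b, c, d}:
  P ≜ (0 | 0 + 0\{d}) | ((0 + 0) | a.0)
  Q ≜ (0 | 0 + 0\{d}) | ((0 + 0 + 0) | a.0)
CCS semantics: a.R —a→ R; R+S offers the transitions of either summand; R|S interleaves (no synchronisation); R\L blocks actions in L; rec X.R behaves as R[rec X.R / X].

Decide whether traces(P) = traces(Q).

YES

LTS(P): 2 reachable states
  m0 = (0 | 0 + 0\{d}) | ((0 + 0) | a.0) | -a-> m1
  m1 = (0 | 0 + 0\{d}) | ((0 + 0) | 0) | deadlocked
LTS(Q): 2 reachable states
  n0 = (0 | 0 + 0\{d}) | ((0 + 0 + 0) | a.0) | -a-> n1
  n1 = (0 | 0 + 0\{d}) | ((0 + 0 + 0) | 0) | deadlocked
Coarsest stable partition (strong bisimilarity classes):
  B0 = {m0, n0}
  B1 = {m1, n1}
m0 ∈ B0, n0 ∈ B0 → same block
Bisimilar ⇒ trace-equivalent.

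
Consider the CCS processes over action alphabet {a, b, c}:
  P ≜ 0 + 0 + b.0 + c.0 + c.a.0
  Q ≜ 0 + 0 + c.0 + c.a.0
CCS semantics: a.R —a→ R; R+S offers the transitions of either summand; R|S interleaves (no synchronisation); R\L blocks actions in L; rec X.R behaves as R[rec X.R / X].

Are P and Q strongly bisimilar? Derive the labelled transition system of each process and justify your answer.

P's transition system — 3 states:
  p0 = 0 + 0 + b.0 + c.0 + c.a.0 :: —b→ p1, —c→ p1, —c→ p2
  p1 = 0 :: stopped
  p2 = a.0 :: —a→ p1
Q's transition system — 3 states:
  q0 = 0 + 0 + c.0 + c.a.0 :: —c→ q1, —c→ q2
  q1 = 0 :: stopped
  q2 = a.0 :: —a→ q1
Bisimilarity quotient blocks:
  B0 = {p0}
  B1 = {p2, q2}
  B2 = {p1, q1}
  B3 = {q0}
p0 ∈ B0, q0 ∈ B3 → different blocks

P ≁ Q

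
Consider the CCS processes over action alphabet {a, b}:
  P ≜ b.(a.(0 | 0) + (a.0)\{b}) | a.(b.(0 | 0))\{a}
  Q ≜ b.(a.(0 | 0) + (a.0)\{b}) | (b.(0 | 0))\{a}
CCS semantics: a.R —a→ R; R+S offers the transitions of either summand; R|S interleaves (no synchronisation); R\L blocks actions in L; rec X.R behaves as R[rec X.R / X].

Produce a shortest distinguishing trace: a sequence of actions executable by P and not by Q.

P's transition system — 12 states:
  p0 = b.(a.(0 | 0) + (a.0)\{b}) | a.(b.(0 | 0))\{a} → —a→ p1, —b→ p2
  p1 = b.(a.(0 | 0) + (a.0)\{b}) | (b.(0 | 0))\{a} → —b→ p3, —b→ p4
  p2 = (a.(0 | 0) + (a.0)\{b}) | a.(b.(0 | 0))\{a} → —a→ p3, —a→ p5, —a→ p6
  p3 = (a.(0 | 0) + (a.0)\{b}) | (b.(0 | 0))\{a} → —a→ p7, —a→ p8, —b→ p9
  p4 = b.(a.(0 | 0) + (a.0)\{b}) | (0 | 0)\{a} → —b→ p9
  p5 = 0 | 0 | a.(b.(0 | 0))\{a} → —a→ p7
  p6 = 0\{b} | a.(b.(0 | 0))\{a} → —a→ p8
  p7 = 0 | 0 | (b.(0 | 0))\{a} → —b→ p10
  p8 = 0\{b} | (b.(0 | 0))\{a} → —b→ p11
  p9 = (a.(0 | 0) + (a.0)\{b}) | (0 | 0)\{a} → —a→ p10, —a→ p11
  p10 = 0 | 0 | (0 | 0)\{a} → stopped
  p11 = 0\{b} | (0 | 0)\{a} → stopped
Q's transition system — 8 states:
  q0 = b.(a.(0 | 0) + (a.0)\{b}) | (b.(0 | 0))\{a} → —b→ q1, —b→ q2
  q1 = (a.(0 | 0) + (a.0)\{b}) | (b.(0 | 0))\{a} → —a→ q3, —a→ q4, —b→ q5
  q2 = b.(a.(0 | 0) + (a.0)\{b}) | (0 | 0)\{a} → —b→ q5
  q3 = 0 | 0 | (b.(0 | 0))\{a} → —b→ q6
  q4 = 0\{b} | (b.(0 | 0))\{a} → —b→ q7
  q5 = (a.(0 | 0) + (a.0)\{b}) | (0 | 0)\{a} → —a→ q6, —a→ q7
  q6 = 0 | 0 | (0 | 0)\{a} → stopped
  q7 = 0\{b} | (0 | 0)\{a} → stopped
Executing a from P (initial set {p0}):
  step 1 (a): {p1}
  P completes σ.
Executing a from Q (initial set {q0}):
  step 1 (a): no successor for Q

a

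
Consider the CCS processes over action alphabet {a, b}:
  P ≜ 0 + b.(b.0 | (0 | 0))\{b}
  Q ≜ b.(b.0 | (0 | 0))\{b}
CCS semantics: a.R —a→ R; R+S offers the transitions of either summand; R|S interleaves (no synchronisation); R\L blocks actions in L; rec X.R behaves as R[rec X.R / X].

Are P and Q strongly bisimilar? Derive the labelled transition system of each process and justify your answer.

P ~ Q

P's transition system — 2 states:
  u0 = 0 + b.(b.0 | (0 | 0))\{b} | ··b··> u1
  u1 = (b.0 | (0 | 0))\{b} | ·
Q's transition system — 2 states:
  v0 = b.(b.0 | (0 | 0))\{b} | ··b··> v1
  v1 = (b.0 | (0 | 0))\{b} | ·
Coarsest stable partition (strong bisimilarity classes):
  B0 = {u0, v0}
  B1 = {u1, v1}
u0 ∈ B0, v0 ∈ B0 → same block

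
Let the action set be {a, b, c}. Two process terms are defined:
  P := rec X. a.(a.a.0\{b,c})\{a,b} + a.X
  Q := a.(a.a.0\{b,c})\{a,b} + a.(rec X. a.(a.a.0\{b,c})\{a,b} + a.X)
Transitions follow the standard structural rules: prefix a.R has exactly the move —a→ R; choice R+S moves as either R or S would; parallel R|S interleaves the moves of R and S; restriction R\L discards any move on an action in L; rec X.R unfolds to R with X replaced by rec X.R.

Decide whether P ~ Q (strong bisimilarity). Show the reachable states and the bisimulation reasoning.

P's transition system — 2 states:
  u0 = rec X. a.(a.a.0\{b,c})\{a,b} + a.X | -a-> u0, -a-> u1
  u1 = (a.a.0\{b,c})\{a,b} | ·
Q's transition system — 3 states:
  v0 = a.(a.a.0\{b,c})\{a,b} + a.(rec X. a.(a.a.0\{b,c})\{a,b} + a.X) | -a-> v1, -a-> v2
  v1 = (a.a.0\{b,c})\{a,b} | ·
  v2 = rec X. a.(a.a.0\{b,c})\{a,b} + a.X | -a-> v1, -a-> v2
Coarsest stable partition (strong bisimilarity classes):
  B0 = {u0, v0, v2}
  B1 = {u1, v1}
u0 ∈ B0, v0 ∈ B0 → same block

YES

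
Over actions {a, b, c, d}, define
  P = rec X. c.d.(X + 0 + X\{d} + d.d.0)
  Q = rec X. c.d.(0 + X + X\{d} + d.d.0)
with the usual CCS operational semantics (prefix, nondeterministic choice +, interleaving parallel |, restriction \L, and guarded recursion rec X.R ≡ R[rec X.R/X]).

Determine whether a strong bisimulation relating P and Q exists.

P's transition system — 6 states:
  u0 = rec X. c.d.(X + 0 + X\{d} + d.d.0) → --c--▸ u1
  u1 = d.((rec X. c.d.(X + 0 + X\{d} + d.d.0)) + 0 + (rec X. c.d.(X + 0 + X\{d} + d.d.0))\{d} + d.d.0) → --d--▸ u2
  u2 = (rec X. c.d.(X + 0 + X\{d} + d.d.0)) + 0 + (rec X. c.d.(X + 0 + X\{d} + d.d.0))\{d} + d.d.0 → --c--▸ u1, --c--▸ u3, --d--▸ u4
  u3 = (d.((rec X. c.d.(X + 0 + X\{d} + d.d.0)) + 0 + (rec X. c.d.(X + 0 + X\{d} + d.d.0))\{d} + d.d.0))\{d} → ∅
  u4 = d.0 → --d--▸ u5
  u5 = 0 → ∅
Q's transition system — 6 states:
  v0 = rec X. c.d.(0 + X + X\{d} + d.d.0) → --c--▸ v1
  v1 = d.(0 + (rec X. c.d.(0 + X + X\{d} + d.d.0)) + (rec X. c.d.(0 + X + X\{d} + d.d.0))\{d} + d.d.0) → --d--▸ v2
  v2 = 0 + (rec X. c.d.(0 + X + X\{d} + d.d.0)) + (rec X. c.d.(0 + X + X\{d} + d.d.0))\{d} + d.d.0 → --c--▸ v1, --c--▸ v3, --d--▸ v4
  v3 = (d.(0 + (rec X. c.d.(0 + X + X\{d} + d.d.0)) + (rec X. c.d.(0 + X + X\{d} + d.d.0))\{d} + d.d.0))\{d} → ∅
  v4 = d.0 → --d--▸ v5
  v5 = 0 → ∅
Bisimilarity quotient blocks:
  B0 = {u0, v0}
  B1 = {u1, v1}
  B2 = {u2, v2}
  B3 = {u3, u5, v3, v5}
  B4 = {u4, v4}
u0 ∈ B0, v0 ∈ B0 → same block

YES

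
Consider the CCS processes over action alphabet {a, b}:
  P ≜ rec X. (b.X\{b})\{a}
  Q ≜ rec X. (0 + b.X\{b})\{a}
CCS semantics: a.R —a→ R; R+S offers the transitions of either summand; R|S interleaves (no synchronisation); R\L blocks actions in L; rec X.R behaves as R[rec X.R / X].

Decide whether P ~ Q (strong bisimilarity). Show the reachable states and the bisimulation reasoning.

Reachable graph of P (2 states):
  s0 = rec X. (b.X\{b})\{a} has moves =b=> s1
  s1 = (rec X. (b.X\{b})\{a})\{b}\{a} has moves ∅
Reachable graph of Q (2 states):
  t0 = rec X. (0 + b.X\{b})\{a} has moves =b=> t1
  t1 = (rec X. (0 + b.X\{b})\{a})\{b}\{a} has moves ∅
Coarsest stable partition (strong bisimilarity classes):
  B0 = {s0, t0}
  B1 = {s1, t1}
s0 ∈ B0, t0 ∈ B0 → same block

YES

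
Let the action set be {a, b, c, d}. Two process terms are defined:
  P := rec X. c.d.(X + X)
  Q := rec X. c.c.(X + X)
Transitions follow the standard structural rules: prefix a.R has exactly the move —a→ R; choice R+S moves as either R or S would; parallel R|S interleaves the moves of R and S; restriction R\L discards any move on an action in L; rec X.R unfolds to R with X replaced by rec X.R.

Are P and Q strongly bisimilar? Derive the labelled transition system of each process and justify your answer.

LTS(P): 3 reachable states
  p0 = rec X. c.d.(X + X) :: --c--▸ p1
  p1 = d.((rec X. c.d.(X + X)) + (rec X. c.d.(X + X))) :: --d--▸ p2
  p2 = (rec X. c.d.(X + X)) + (rec X. c.d.(X + X)) :: --c--▸ p1
LTS(Q): 3 reachable states
  q0 = rec X. c.c.(X + X) :: --c--▸ q1
  q1 = c.((rec X. c.c.(X + X)) + (rec X. c.c.(X + X))) :: --c--▸ q2
  q2 = (rec X. c.c.(X + X)) + (rec X. c.c.(X + X)) :: --c--▸ q1
Coarsest stable partition (strong bisimilarity classes):
  B0 = {p0, p2}
  B1 = {p1}
  B2 = {q0, q1, q2}
p0 ∈ B0, q0 ∈ B2 → different blocks

NO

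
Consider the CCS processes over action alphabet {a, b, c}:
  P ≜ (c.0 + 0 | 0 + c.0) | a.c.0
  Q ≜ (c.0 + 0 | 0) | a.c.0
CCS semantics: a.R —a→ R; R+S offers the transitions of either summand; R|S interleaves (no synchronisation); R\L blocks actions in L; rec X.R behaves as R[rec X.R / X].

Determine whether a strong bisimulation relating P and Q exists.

P ~ Q

LTS(P): 6 reachable states
  p0 = (c.0 + 0 | 0 + c.0) | a.c.0 has moves -a-> p1, -c-> p2
  p1 = (c.0 + 0 | 0 + c.0) | c.0 has moves -c-> p3, -c-> p4
  p2 = 0 | a.c.0 has moves -a-> p4
  p3 = (c.0 + 0 | 0 + c.0) | 0 has moves -c-> p5
  p4 = 0 | c.0 has moves -c-> p5
  p5 = 0 | 0 has moves ∅
LTS(Q): 6 reachable states
  q0 = (c.0 + 0 | 0) | a.c.0 has moves -a-> q1, -c-> q2
  q1 = (c.0 + 0 | 0) | c.0 has moves -c-> q3, -c-> q4
  q2 = 0 | a.c.0 has moves -a-> q4
  q3 = (c.0 + 0 | 0) | 0 has moves -c-> q5
  q4 = 0 | c.0 has moves -c-> q5
  q5 = 0 | 0 has moves ∅
Partition-refinement fixed point:
  B0 = {p0, q0}
  B1 = {p1, q1}
  B2 = {p3, p4, q3, q4}
  B3 = {p5, q5}
  B4 = {p2, q2}
p0 ∈ B0, q0 ∈ B0 → same block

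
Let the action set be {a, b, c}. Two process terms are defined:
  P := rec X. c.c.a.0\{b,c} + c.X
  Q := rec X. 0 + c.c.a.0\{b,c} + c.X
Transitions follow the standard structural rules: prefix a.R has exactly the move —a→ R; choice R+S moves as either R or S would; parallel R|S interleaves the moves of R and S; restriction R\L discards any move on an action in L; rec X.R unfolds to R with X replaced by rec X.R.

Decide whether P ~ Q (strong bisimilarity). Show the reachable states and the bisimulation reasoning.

P's transition system — 4 states:
  p0 = rec X. c.c.a.0\{b,c} + c.X has moves ··c··> p0, ··c··> p1
  p1 = c.a.0\{b,c} has moves ··c··> p2
  p2 = a.0\{b,c} has moves ··a··> p3
  p3 = 0\{b,c} has moves deadlocked
Q's transition system — 4 states:
  q0 = rec X. 0 + c.c.a.0\{b,c} + c.X has moves ··c··> q0, ··c··> q1
  q1 = c.a.0\{b,c} has moves ··c··> q2
  q2 = a.0\{b,c} has moves ··a··> q3
  q3 = 0\{b,c} has moves deadlocked
Coarsest stable partition (strong bisimilarity classes):
  B0 = {p0, q0}
  B1 = {p1, q1}
  B2 = {p2, q2}
  B3 = {p3, q3}
p0 ∈ B0, q0 ∈ B0 → same block

P ~ Q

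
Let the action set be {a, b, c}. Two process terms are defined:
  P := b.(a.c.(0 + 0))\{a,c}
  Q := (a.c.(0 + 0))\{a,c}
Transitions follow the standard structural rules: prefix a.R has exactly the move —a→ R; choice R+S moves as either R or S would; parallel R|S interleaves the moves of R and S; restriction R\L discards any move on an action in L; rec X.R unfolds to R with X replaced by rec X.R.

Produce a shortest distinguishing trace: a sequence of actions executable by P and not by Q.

b

Reachable graph of P (2 states):
  u0 = b.(a.c.(0 + 0))\{a,c} | =b=> u1
  u1 = (a.c.(0 + 0))\{a,c} | stopped
Reachable graph of Q (1 states):
  v0 = (a.c.(0 + 0))\{a,c} | stopped
Executing b from P (initial set {u0}):
  step 1 (b): {u1}
  P completes σ.
Executing b from Q (initial set {v0}):
  step 1 (b): no successor for Q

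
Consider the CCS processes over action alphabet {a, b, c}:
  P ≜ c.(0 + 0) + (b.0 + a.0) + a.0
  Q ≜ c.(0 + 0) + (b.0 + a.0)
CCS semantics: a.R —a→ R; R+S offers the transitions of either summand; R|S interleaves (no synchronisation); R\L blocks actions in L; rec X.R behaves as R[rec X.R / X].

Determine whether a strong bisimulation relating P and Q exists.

bisimilar

P's transition system — 3 states:
  s0 = c.(0 + 0) + (b.0 + a.0) + a.0 :: --a--▸ s1, --b--▸ s1, --c--▸ s2
  s1 = 0 :: ∅
  s2 = 0 + 0 :: ∅
Q's transition system — 3 states:
  t0 = c.(0 + 0) + (b.0 + a.0) :: --a--▸ t1, --b--▸ t1, --c--▸ t2
  t1 = 0 :: ∅
  t2 = 0 + 0 :: ∅
Bisimilarity quotient blocks:
  B0 = {s0, t0}
  B1 = {s1, s2, t1, t2}
s0 ∈ B0, t0 ∈ B0 → same block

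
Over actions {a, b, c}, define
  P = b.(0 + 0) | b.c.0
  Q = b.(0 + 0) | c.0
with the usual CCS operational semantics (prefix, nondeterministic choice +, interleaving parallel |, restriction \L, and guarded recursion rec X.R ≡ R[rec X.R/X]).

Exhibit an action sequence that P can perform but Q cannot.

LTS(P): 6 reachable states
  s0 = b.(0 + 0) | b.c.0 has moves =b=> s1, =b=> s2
  s1 = (0 + 0) | b.c.0 has moves =b=> s3
  s2 = b.(0 + 0) | c.0 has moves =b=> s3, =c=> s4
  s3 = (0 + 0) | c.0 has moves =c=> s5
  s4 = b.(0 + 0) | 0 has moves =b=> s5
  s5 = (0 + 0) | 0 has moves ·
LTS(Q): 4 reachable states
  t0 = b.(0 + 0) | c.0 has moves =b=> t1, =c=> t2
  t1 = (0 + 0) | c.0 has moves =c=> t3
  t2 = b.(0 + 0) | 0 has moves =b=> t3
  t3 = (0 + 0) | 0 has moves ·
Executing bb from P (initial set {s0}):
  step 1 (b): {s1, s2}
  step 2 (b): {s3}
  — P admits the full trace.
Executing bb from Q (initial set {t0}):
  step 1 (b): {t1}
  step 2 (b): ∅  — Q cannot continue

bb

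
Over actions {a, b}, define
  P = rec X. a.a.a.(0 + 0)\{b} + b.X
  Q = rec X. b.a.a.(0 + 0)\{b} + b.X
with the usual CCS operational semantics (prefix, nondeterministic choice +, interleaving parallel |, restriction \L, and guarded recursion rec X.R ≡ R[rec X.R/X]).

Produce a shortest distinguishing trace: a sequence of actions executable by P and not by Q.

LTS(P): 4 reachable states
  u0 = rec X. a.a.a.(0 + 0)\{b} + b.X ⊢ -a-> u1, -b-> u0
  u1 = a.a.(0 + 0)\{b} ⊢ -a-> u2
  u2 = a.(0 + 0)\{b} ⊢ -a-> u3
  u3 = (0 + 0)\{b} ⊢ ·
LTS(Q): 4 reachable states
  v0 = rec X. b.a.a.(0 + 0)\{b} + b.X ⊢ -b-> v0, -b-> v1
  v1 = a.a.(0 + 0)\{b} ⊢ -a-> v2
  v2 = a.(0 + 0)\{b} ⊢ -a-> v3
  v3 = (0 + 0)\{b} ⊢ ·
Trace ⟨a⟩ through P, begin at {u0}:
  after a @ step 1: {u1}
  P completes σ.
Trace ⟨a⟩ through Q, begin at {v0}:
  after a @ step 1: ∅ (Q stuck)

a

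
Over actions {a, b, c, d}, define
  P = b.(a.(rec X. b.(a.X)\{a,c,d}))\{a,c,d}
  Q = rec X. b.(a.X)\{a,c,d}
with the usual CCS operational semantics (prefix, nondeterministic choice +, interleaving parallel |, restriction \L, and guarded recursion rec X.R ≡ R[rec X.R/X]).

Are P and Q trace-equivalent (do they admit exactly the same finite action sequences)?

traces(P) = traces(Q)

P's transition system — 2 states:
  m0 = b.(a.(rec X. b.(a.X)\{a,c,d}))\{a,c,d} | --b--▸ m1
  m1 = (a.(rec X. b.(a.X)\{a,c,d}))\{a,c,d} | ·
Q's transition system — 2 states:
  n0 = rec X. b.(a.X)\{a,c,d} | --b--▸ n1
  n1 = (a.(rec X. b.(a.X)\{a,c,d}))\{a,c,d} | ·
Bisimilarity quotient blocks:
  B0 = {m0, n0}
  B1 = {m1, n1}
m0 ∈ B0, n0 ∈ B0 → same block
Bisimilar ⇒ trace-equivalent.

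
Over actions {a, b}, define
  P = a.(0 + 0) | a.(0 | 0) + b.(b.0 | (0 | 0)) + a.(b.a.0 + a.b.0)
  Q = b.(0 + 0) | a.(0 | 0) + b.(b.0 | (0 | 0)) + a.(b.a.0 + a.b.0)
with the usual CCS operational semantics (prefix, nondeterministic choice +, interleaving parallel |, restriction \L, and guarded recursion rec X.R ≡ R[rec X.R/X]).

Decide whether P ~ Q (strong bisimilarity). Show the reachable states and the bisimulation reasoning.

not bisimilar

P's transition system — 10 states:
  p0 = a.(0 + 0) | a.(0 | 0) + b.(b.0 | (0 | 0)) + a.(b.a.0 + a.b.0) has moves =a=> p1, =a=> p2, =a=> p3, =b=> p4
  p1 = (0 + 0) | a.(0 | 0) has moves =a=> p5
  p2 = a.(0 + 0) | (0 | 0) has moves =a=> p5
  p3 = b.a.0 + a.b.0 has moves =a=> p6, =b=> p7
  p4 = b.0 | (0 | 0) has moves =b=> p8
  p5 = (0 + 0) | (0 | 0) has moves stopped
  p6 = b.0 has moves =b=> p9
  p7 = a.0 has moves =a=> p9
  p8 = 0 | (0 | 0) has moves stopped
  p9 = 0 has moves stopped
Q's transition system — 10 states:
  q0 = b.(0 + 0) | a.(0 | 0) + b.(b.0 | (0 | 0)) + a.(b.a.0 + a.b.0) has moves =a=> q1, =a=> q2, =b=> q3, =b=> q4
  q1 = b.(0 + 0) | (0 | 0) has moves =b=> q5
  q2 = b.a.0 + a.b.0 has moves =a=> q6, =b=> q7
  q3 = (0 + 0) | a.(0 | 0) has moves =a=> q5
  q4 = b.0 | (0 | 0) has moves =b=> q8
  q5 = (0 + 0) | (0 | 0) has moves stopped
  q6 = b.0 has moves =b=> q9
  q7 = a.0 has moves =a=> q9
  q8 = 0 | (0 | 0) has moves stopped
  q9 = 0 has moves stopped
Partition-refinement fixed point:
  B0 = {p0}
  B1 = {p3, q2}
  B2 = {p4, p6, q1, q4, q6}
  B3 = {p5, p8, p9, q5, q8, q9}
  B4 = {p1, p2, p7, q3, q7}
  B5 = {q0}
p0 ∈ B0, q0 ∈ B5 → different blocks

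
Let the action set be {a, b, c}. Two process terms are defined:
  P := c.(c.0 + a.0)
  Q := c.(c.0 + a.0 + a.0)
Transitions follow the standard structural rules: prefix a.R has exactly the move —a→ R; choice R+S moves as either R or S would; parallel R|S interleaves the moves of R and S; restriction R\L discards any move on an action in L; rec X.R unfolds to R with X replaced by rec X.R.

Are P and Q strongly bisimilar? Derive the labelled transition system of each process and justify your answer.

P's transition system — 3 states:
  s0 = c.(c.0 + a.0) :: —c→ s1
  s1 = c.0 + a.0 :: —a→ s2, —c→ s2
  s2 = 0 :: ·
Q's transition system — 3 states:
  t0 = c.(c.0 + a.0 + a.0) :: —c→ t1
  t1 = c.0 + a.0 + a.0 :: —a→ t2, —c→ t2
  t2 = 0 :: ·
Coarsest stable partition (strong bisimilarity classes):
  B0 = {s0, t0}
  B1 = {s1, t1}
  B2 = {s2, t2}
s0 ∈ B0, t0 ∈ B0 → same block

YES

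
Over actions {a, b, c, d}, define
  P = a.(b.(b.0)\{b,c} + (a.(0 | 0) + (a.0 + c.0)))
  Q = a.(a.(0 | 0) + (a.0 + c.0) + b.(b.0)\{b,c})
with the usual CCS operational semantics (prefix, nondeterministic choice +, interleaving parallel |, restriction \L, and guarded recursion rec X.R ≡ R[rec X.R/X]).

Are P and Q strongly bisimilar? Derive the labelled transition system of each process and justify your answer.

bisimilar

P's transition system — 5 states:
  s0 = a.(b.(b.0)\{b,c} + (a.(0 | 0) + (a.0 + c.0))) :: --a--▸ s1
  s1 = b.(b.0)\{b,c} + (a.(0 | 0) + (a.0 + c.0)) :: --a--▸ s2, --a--▸ s3, --b--▸ s4, --c--▸ s2
  s2 = 0 :: ∅
  s3 = 0 | 0 :: ∅
  s4 = (b.0)\{b,c} :: ∅
Q's transition system — 5 states:
  t0 = a.(a.(0 | 0) + (a.0 + c.0) + b.(b.0)\{b,c}) :: --a--▸ t1
  t1 = a.(0 | 0) + (a.0 + c.0) + b.(b.0)\{b,c} :: --a--▸ t2, --a--▸ t3, --b--▸ t4, --c--▸ t2
  t2 = 0 :: ∅
  t3 = 0 | 0 :: ∅
  t4 = (b.0)\{b,c} :: ∅
Bisimilarity quotient blocks:
  B0 = {s0, t0}
  B1 = {s1, t1}
  B2 = {s2, s3, s4, t2, t3, t4}
s0 ∈ B0, t0 ∈ B0 → same block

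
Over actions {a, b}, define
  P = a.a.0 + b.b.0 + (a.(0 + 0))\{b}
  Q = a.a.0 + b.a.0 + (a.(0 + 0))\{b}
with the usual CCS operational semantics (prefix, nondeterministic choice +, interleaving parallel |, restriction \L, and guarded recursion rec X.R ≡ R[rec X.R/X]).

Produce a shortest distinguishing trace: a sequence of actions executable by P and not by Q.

bb

P's transition system — 5 states:
  m0 = a.a.0 + b.b.0 + (a.(0 + 0))\{b} → —a→ m1, —a→ m2, —b→ m3
  m1 = (0 + 0)\{b} → ·
  m2 = a.0 → —a→ m4
  m3 = b.0 → —b→ m4
  m4 = 0 → ·
Q's transition system — 4 states:
  n0 = a.a.0 + b.a.0 + (a.(0 + 0))\{b} → —a→ n1, —a→ n2, —b→ n2
  n1 = (0 + 0)\{b} → ·
  n2 = a.0 → —a→ n3
  n3 = 0 → ·
Run σ = ⟨bb⟩ on P: start {m0}
  after b @ step 1: {m3}
  after b @ step 2: {m4}
  ✓ P
Run σ = ⟨bb⟩ on Q: start {n0}
  after b @ step 1: {n2}
  after b @ step 2: ∅ (Q stuck)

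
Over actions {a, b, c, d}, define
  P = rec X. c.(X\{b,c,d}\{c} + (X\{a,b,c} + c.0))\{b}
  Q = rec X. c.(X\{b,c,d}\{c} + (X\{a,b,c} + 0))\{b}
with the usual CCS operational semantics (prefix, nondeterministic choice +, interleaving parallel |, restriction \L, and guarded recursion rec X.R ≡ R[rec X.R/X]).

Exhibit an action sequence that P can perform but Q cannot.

cc

LTS(P): 3 reachable states
  s0 = rec X. c.(X\{b,c,d}\{c} + (X\{a,b,c} + c.0))\{b} has moves ··c··> s1
  s1 = ((rec X. c.(X\{b,c,d}\{c} + (X\{a,b,c} + c.0))\{b})\{b,c,d}\{c} + ((rec X. c.(X\{b,c,d}\{c} + (X\{a,b,c} + c.0))\{b})\{a,b,c} + c.0))\{b} has moves ··c··> s2
  s2 = 0\{b} has moves deadlocked
LTS(Q): 2 reachable states
  t0 = rec X. c.(X\{b,c,d}\{c} + (X\{a,b,c} + 0))\{b} has moves ··c··> t1
  t1 = ((rec X. c.(X\{b,c,d}\{c} + (X\{a,b,c} + 0))\{b})\{b,c,d}\{c} + ((rec X. c.(X\{b,c,d}\{c} + (X\{a,b,c} + 0))\{b})\{a,b,c} + 0))\{b} has moves deadlocked
Run σ = ⟨cc⟩ on P: start {s0}
  step 1 (c): {s1}
  step 2 (c): {s2}
  ✓ P
Run σ = ⟨cc⟩ on Q: start {t0}
  step 1 (c): {t1}
  step 2 (c): ∅ (Q stuck)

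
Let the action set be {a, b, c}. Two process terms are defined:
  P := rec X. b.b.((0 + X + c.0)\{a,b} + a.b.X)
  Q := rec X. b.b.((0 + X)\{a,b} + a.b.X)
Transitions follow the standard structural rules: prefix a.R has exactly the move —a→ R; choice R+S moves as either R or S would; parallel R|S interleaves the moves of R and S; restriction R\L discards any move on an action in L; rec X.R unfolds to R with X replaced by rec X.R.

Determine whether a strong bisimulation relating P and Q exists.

P ≁ Q

P's transition system — 5 states:
  m0 = rec X. b.b.((0 + X + c.0)\{a,b} + a.b.X) | —b→ m1
  m1 = b.((0 + (rec X. b.b.((0 + X + c.0)\{a,b} + a.b.X)) + c.0)\{a,b} + a.b.(rec X. b.b.((0 + X + c.0)\{a,b} + a.b.X))) | —b→ m2
  m2 = (0 + (rec X. b.b.((0 + X + c.0)\{a,b} + a.b.X)) + c.0)\{a,b} + a.b.(rec X. b.b.((0 + X + c.0)\{a,b} + a.b.X)) | —a→ m3, —c→ m4
  m3 = b.(rec X. b.b.((0 + X + c.0)\{a,b} + a.b.X)) | —b→ m0
  m4 = 0\{a,b} | ·
Q's transition system — 4 states:
  n0 = rec X. b.b.((0 + X)\{a,b} + a.b.X) | —b→ n1
  n1 = b.((0 + (rec X. b.b.((0 + X)\{a,b} + a.b.X)))\{a,b} + a.b.(rec X. b.b.((0 + X)\{a,b} + a.b.X))) | —b→ n2
  n2 = (0 + (rec X. b.b.((0 + X)\{a,b} + a.b.X)))\{a,b} + a.b.(rec X. b.b.((0 + X)\{a,b} + a.b.X)) | —a→ n3
  n3 = b.(rec X. b.b.((0 + X)\{a,b} + a.b.X)) | —b→ n0
Bisimilarity quotient blocks:
  B0 = {m0}
  B1 = {m1}
  B2 = {m2}
  B3 = {m3}
  B4 = {m4}
  B5 = {n0}
  B6 = {n1}
  B7 = {n2}
  B8 = {n3}
m0 ∈ B0, n0 ∈ B5 → different blocks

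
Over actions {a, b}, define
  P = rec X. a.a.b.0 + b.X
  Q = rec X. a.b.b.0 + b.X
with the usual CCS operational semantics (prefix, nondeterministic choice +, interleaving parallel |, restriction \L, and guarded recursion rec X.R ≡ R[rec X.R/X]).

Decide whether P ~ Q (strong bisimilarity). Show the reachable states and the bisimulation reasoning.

LTS(P): 4 reachable states
  u0 = rec X. a.a.b.0 + b.X → =a=> u1, =b=> u0
  u1 = a.b.0 → =a=> u2
  u2 = b.0 → =b=> u3
  u3 = 0 → ∅
LTS(Q): 4 reachable states
  v0 = rec X. a.b.b.0 + b.X → =a=> v1, =b=> v0
  v1 = b.b.0 → =b=> v2
  v2 = b.0 → =b=> v3
  v3 = 0 → ∅
Coarsest stable partition (strong bisimilarity classes):
  B0 = {u0}
  B1 = {u1}
  B2 = {u2, v2}
  B3 = {u3, v3}
  B4 = {v0}
  B5 = {v1}
u0 ∈ B0, v0 ∈ B4 → different blocks

not bisimilar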